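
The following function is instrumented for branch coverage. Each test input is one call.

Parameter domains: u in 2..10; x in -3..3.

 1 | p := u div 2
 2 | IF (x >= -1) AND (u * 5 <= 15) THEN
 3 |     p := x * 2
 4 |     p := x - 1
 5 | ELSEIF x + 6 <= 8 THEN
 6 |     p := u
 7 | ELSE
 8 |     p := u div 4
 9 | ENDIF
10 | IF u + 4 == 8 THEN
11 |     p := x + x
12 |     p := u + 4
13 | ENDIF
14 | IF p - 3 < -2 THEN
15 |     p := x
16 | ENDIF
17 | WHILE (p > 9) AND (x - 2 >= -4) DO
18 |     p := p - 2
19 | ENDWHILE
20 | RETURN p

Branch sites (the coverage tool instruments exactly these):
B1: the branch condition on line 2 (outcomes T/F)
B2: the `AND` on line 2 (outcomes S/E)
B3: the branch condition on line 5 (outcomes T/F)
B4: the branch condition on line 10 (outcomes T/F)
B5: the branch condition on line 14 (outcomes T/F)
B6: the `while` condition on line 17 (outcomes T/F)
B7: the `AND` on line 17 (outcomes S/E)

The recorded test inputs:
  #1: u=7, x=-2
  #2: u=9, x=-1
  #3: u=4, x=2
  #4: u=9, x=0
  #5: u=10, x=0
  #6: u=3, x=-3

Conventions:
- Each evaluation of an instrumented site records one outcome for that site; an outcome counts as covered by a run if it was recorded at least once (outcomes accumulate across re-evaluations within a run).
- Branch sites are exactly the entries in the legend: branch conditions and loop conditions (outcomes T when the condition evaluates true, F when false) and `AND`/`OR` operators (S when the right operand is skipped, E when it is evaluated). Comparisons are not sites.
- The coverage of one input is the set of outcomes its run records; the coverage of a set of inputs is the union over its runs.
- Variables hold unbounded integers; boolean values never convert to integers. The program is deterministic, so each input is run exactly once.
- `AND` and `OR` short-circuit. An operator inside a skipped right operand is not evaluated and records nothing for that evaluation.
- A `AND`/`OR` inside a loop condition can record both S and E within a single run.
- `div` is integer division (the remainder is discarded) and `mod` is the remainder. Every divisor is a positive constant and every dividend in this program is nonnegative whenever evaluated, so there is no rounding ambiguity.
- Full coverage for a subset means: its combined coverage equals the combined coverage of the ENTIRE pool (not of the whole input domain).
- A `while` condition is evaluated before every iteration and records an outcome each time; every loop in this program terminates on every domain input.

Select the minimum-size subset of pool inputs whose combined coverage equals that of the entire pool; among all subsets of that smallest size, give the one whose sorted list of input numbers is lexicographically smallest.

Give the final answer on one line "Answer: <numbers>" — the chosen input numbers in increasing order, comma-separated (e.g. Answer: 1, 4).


input #1 (u=7, x=-2): events B2->S, B1->F, B3->T, B4->F, B5->F, B7->S, B6->F; covers B1=F, B2=S, B3=T, B4=F, B5=F, B6=F, B7=S
input #2 (u=9, x=-1): events B2->E, B1->F, B3->T, B4->F, B5->F, B7->S, B6->F; covers B1=F, B2=E, B3=T, B4=F, B5=F, B6=F, B7=S
input #3 (u=4, x=2): events B2->E, B1->F, B3->T, B4->T, B5->F, B7->S, B6->F; covers B1=F, B2=E, B3=T, B4=T, B5=F, B6=F, B7=S
input #4 (u=9, x=0): events B2->E, B1->F, B3->T, B4->F, B5->F, B7->S, B6->F; covers B1=F, B2=E, B3=T, B4=F, B5=F, B6=F, B7=S
input #5 (u=10, x=0): events B2->E, B1->F, B3->T, B4->F, B5->F, B7->E, B6->T, B7->S, B6->F; covers B1=F, B2=E, B3=T, B4=F, B5=F, B6=T, B6=F, B7=S, B7=E
input #6 (u=3, x=-3): events B2->S, B1->F, B3->T, B4->F, B5->F, B7->S, B6->F; covers B1=F, B2=S, B3=T, B4=F, B5=F, B6=F, B7=S
together the pool reaches 11 outcomes: B1=F, B2=S, B2=E, B3=T, B4=T, B4=F, B5=F, B6=T, B6=F, B7=S, B7=E
size 1 is not enough: best union over all size-1 subsets is 9/11
size 2 is not enough: best union over all size-2 subsets is 10/11
size 3: inputs {1, 3, 5} cover all 11 outcomes, and no lexicographically smaller subset of this size does
Answer: 1, 3, 5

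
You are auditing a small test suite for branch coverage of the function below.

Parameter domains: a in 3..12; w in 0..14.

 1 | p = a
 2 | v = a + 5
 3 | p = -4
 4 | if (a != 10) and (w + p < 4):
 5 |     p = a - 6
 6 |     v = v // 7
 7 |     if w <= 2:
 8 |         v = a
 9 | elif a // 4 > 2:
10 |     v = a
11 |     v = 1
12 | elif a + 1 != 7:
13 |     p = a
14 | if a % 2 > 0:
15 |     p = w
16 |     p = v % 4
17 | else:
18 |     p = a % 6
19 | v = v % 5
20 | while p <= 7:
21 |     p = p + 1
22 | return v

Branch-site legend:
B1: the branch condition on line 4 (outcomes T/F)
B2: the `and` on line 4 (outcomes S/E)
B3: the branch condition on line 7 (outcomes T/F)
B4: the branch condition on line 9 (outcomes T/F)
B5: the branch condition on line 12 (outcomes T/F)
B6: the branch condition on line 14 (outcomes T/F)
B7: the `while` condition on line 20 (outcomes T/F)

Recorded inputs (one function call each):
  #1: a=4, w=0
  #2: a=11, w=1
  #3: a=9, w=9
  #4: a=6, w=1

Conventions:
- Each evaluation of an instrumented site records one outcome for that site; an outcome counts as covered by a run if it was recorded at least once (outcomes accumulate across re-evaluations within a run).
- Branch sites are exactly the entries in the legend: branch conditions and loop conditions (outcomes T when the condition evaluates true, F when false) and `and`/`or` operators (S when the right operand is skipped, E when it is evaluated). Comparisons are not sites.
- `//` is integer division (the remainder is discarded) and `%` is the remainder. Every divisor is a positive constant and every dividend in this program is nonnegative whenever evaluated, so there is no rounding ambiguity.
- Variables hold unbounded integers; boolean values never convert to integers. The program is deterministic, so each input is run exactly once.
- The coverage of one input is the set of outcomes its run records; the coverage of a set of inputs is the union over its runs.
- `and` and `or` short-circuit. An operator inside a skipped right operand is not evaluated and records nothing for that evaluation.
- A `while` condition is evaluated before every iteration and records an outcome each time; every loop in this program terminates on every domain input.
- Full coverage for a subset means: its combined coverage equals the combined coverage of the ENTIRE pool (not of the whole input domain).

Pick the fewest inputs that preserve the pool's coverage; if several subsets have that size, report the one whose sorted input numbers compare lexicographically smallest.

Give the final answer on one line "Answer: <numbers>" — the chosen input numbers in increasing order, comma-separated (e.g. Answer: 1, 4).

test 1 (a=4, w=0) fires B2->E, B1->T, B3->T, B6->F, B7->T, B7->T, B7->T, B7->T, B7->F; hits B1=T, B2=E, B3=T, B6=F, B7=T, B7=F
test 2 (a=11, w=1) fires B2->E, B1->T, B3->T, B6->T, B7->T, B7->T, B7->T, B7->T, B7->T, B7->F; hits B1=T, B2=E, B3=T, B6=T, B7=T, B7=F
test 3 (a=9, w=9) fires B2->E, B1->F, B4->F, B5->T, B6->T, B7->T, B7->T, B7->T, B7->T, B7->T, B7->T, B7->F; hits B1=F, B2=E, B4=F, B5=T, B6=T, B7=T, B7=F
test 4 (a=6, w=1) fires B2->E, B1->T, B3->T, B6->F, B7->T, B7->T, B7->T, B7->T, B7->T, B7->T, B7->T, B7->T, B7->F; hits B1=T, B2=E, B3=T, B6=F, B7=T, B7=F
pool-wide coverage (10 outcomes): B1=T, B1=F, B2=E, B3=T, B4=F, B5=T, B6=T, B6=F, B7=T, B7=F
every size-1 subset falls short of the 10 outcomes (best: 7/10)
the canonical winner is {1, 3}: size 2, full 10-outcome coverage, earliest index list among size-2 covers

Answer: 1, 3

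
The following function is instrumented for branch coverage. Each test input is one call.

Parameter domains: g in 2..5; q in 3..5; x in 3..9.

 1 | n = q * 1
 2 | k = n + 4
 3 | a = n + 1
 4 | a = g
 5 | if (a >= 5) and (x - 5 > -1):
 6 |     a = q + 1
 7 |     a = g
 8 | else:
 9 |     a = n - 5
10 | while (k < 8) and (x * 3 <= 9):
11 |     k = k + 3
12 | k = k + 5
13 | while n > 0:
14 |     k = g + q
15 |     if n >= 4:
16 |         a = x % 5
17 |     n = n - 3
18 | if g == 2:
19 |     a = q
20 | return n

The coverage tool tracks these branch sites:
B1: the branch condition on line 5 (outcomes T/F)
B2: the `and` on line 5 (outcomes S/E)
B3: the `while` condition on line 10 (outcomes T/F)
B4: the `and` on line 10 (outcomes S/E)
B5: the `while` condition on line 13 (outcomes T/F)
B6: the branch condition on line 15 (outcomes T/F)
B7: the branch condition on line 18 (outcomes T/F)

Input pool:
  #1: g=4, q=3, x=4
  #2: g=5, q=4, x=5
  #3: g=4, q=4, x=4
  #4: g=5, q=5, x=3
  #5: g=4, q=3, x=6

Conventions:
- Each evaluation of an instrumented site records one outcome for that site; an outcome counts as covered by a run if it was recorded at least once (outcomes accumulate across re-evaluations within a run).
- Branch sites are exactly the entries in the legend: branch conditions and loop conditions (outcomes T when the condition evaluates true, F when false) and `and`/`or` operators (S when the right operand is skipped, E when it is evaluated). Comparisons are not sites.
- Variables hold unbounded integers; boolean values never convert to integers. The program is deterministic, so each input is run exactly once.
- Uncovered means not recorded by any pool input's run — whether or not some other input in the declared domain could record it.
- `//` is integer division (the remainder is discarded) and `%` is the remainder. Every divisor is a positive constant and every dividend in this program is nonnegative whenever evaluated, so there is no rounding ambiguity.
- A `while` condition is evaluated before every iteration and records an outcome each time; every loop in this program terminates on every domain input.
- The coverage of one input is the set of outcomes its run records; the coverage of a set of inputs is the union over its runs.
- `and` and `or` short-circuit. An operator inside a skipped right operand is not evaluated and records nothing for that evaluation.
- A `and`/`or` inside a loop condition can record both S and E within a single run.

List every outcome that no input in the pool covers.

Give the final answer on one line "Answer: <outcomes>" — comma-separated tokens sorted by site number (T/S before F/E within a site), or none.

#1 (g=4, q=3, x=4) -> B2->S, B1->F, B4->E, B3->F, B5->T, B6->F, B5->F, B7->F; covered: B1=F, B2=S, B3=F, B4=E, B5=T, B5=F, B6=F, B7=F
#2 (g=5, q=4, x=5) -> B2->E, B1->T, B4->S, B3->F, B5->T, B6->T, B5->T, B6->F, B5->F, B7->F; covered: B1=T, B2=E, B3=F, B4=S, B5=T, B5=F, B6=T, B6=F, B7=F
#3 (g=4, q=4, x=4) -> B2->S, B1->F, B4->S, B3->F, B5->T, B6->T, B5->T, B6->F, B5->F, B7->F; covered: B1=F, B2=S, B3=F, B4=S, B5=T, B5=F, B6=T, B6=F, B7=F
#4 (g=5, q=5, x=3) -> B2->E, B1->F, B4->S, B3->F, B5->T, B6->T, B5->T, B6->F, B5->F, B7->F; covered: B1=F, B2=E, B3=F, B4=S, B5=T, B5=F, B6=T, B6=F, B7=F
#5 (g=4, q=3, x=6) -> B2->S, B1->F, B4->E, B3->F, B5->T, B6->F, B5->F, B7->F; covered: B1=F, B2=S, B3=F, B4=E, B5=T, B5=F, B6=F, B7=F
union over the pool: B1=T, B1=F, B2=S, B2=E, B3=F, B4=S, B4=E, B5=T, B5=F, B6=T, B6=F, B7=F
uncovered (2 of 14): B3=T, B7=T

Answer: B3=T, B7=T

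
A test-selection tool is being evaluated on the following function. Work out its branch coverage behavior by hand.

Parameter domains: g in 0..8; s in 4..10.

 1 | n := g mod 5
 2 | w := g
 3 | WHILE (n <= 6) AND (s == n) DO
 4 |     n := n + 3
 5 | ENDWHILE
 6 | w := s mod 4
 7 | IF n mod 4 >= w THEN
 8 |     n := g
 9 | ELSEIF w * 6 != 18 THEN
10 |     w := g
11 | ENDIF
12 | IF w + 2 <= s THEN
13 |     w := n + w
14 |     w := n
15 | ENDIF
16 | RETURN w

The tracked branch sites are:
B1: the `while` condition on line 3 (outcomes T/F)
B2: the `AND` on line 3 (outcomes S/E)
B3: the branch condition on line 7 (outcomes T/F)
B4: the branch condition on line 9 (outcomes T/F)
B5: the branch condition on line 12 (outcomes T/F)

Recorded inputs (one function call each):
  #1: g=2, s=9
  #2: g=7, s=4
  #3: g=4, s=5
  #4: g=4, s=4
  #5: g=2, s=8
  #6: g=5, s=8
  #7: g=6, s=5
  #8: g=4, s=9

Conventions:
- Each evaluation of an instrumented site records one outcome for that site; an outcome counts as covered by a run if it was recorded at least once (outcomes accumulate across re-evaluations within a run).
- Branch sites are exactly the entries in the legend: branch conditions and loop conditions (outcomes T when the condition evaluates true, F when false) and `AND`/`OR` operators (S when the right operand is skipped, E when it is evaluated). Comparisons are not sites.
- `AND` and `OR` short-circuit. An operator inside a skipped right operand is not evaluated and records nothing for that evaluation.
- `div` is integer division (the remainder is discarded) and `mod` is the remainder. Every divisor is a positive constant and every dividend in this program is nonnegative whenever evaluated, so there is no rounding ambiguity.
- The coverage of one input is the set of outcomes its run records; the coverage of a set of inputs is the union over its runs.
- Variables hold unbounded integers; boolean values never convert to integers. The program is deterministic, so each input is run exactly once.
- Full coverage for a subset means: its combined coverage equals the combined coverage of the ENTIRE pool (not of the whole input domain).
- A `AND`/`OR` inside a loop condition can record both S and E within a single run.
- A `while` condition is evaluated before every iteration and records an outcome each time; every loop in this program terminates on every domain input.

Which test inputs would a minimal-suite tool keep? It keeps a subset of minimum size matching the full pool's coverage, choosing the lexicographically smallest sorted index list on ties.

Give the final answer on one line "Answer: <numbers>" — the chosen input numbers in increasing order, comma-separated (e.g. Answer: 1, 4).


input #1 (g=2, s=9): events B2->E, B1->F, B3->T, B5->T; covers B1=F, B2=E, B3=T, B5=T
input #2 (g=7, s=4): events B2->E, B1->F, B3->T, B5->T; covers B1=F, B2=E, B3=T, B5=T
input #3 (g=4, s=5): events B2->E, B1->F, B3->F, B4->T, B5->F; covers B1=F, B2=E, B3=F, B4=T, B5=F
input #4 (g=4, s=4): events B2->E, B1->T, B2->S, B1->F, B3->T, B5->T; covers B1=T, B1=F, B2=S, B2=E, B3=T, B5=T
input #5 (g=2, s=8): events B2->E, B1->F, B3->T, B5->T; covers B1=F, B2=E, B3=T, B5=T
input #6 (g=5, s=8): events B2->E, B1->F, B3->T, B5->T; covers B1=F, B2=E, B3=T, B5=T
input #7 (g=6, s=5): events B2->E, B1->F, B3->T, B5->T; covers B1=F, B2=E, B3=T, B5=T
input #8 (g=4, s=9): events B2->E, B1->F, B3->F, B4->T, B5->T; covers B1=F, B2=E, B3=F, B4=T, B5=T
the full pool covers 9 outcomes: B1=T, B1=F, B2=S, B2=E, B3=T, B3=F, B4=T, B5=T, B5=F
size 1 is not enough: best union over all size-1 subsets is 6/9
at size 2, {3, 4} reaches all 9 outcomes; every lexicographically earlier size-2 subset fails
Answer: 3, 4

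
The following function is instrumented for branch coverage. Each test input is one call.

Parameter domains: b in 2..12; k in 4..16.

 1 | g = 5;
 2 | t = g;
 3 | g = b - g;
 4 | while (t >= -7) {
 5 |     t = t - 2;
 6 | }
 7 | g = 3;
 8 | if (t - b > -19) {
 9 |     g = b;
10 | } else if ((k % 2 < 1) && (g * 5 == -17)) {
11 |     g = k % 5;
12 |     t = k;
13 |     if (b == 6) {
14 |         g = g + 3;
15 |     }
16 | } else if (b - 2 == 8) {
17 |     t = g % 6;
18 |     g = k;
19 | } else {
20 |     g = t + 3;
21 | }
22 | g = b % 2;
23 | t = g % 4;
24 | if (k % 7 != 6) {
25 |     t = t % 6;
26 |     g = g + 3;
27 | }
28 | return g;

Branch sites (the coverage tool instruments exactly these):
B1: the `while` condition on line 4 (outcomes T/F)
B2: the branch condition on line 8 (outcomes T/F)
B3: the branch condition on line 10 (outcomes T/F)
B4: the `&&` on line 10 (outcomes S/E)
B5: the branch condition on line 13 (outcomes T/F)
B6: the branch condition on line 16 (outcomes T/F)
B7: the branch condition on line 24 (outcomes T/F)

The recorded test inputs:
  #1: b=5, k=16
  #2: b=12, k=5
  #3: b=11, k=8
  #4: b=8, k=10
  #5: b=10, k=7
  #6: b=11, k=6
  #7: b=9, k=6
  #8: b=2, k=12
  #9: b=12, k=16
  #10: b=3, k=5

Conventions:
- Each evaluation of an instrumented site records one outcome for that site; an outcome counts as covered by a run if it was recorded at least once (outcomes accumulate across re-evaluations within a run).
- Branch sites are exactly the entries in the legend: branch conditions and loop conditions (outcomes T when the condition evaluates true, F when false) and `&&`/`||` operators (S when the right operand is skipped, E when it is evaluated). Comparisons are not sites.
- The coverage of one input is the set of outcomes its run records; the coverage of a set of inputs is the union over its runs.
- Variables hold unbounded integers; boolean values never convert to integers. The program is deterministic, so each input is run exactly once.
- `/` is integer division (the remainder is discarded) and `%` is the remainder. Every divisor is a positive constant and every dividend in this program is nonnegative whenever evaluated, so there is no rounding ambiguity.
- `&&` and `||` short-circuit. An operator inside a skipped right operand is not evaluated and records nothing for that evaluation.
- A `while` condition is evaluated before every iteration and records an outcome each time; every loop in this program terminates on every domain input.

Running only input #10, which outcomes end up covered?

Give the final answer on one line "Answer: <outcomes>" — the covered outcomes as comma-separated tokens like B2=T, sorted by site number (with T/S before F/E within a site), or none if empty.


Tracing the run of input #10 (b=3, k=5):
  B1->T, B1->T, B1->T, B1->T, B1->T, B1->T, B1->T, B1->F, B2->T, B7->T
collecting distinct outcomes: B1=T, B1=F, B2=T, B7=T
Answer: B1=T, B1=F, B2=T, B7=T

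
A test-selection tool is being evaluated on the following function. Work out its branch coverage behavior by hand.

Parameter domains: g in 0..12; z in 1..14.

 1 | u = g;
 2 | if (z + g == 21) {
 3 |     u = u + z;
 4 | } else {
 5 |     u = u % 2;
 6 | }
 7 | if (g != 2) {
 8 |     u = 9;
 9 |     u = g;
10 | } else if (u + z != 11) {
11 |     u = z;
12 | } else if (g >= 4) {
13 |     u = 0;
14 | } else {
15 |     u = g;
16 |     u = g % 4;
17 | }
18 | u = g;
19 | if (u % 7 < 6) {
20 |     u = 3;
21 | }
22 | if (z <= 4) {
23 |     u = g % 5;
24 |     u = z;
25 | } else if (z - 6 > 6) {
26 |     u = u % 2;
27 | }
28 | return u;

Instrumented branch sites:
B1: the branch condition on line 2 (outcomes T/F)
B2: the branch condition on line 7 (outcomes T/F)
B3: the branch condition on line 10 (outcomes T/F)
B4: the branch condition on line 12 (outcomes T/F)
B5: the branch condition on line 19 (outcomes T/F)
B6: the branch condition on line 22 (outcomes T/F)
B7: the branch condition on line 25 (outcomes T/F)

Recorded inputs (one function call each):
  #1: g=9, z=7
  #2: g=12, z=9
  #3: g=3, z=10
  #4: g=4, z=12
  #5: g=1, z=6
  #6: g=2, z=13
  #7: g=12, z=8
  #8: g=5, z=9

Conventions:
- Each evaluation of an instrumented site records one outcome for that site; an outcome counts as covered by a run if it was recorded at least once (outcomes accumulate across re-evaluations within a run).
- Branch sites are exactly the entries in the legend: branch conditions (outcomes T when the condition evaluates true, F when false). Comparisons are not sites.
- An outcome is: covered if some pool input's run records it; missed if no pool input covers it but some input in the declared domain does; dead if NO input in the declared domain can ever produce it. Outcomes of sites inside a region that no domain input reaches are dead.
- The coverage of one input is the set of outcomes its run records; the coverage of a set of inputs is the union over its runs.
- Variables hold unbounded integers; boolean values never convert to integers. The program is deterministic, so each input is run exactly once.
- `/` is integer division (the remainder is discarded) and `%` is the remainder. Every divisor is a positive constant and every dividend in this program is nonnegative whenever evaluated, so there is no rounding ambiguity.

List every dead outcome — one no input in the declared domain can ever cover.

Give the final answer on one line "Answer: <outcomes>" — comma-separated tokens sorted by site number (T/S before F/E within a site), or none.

checking every outcome against all 182 domain inputs:
  B4=T: unreachable across the whole domain -> dead
  reachable outcomes have witnesses, e.g. B1=T (e.g. g=7, z=14), B1=F (e.g. g=0, z=1), B2=T (e.g. g=0, z=1), B2=F (e.g. g=2, z=1)

Answer: B4=T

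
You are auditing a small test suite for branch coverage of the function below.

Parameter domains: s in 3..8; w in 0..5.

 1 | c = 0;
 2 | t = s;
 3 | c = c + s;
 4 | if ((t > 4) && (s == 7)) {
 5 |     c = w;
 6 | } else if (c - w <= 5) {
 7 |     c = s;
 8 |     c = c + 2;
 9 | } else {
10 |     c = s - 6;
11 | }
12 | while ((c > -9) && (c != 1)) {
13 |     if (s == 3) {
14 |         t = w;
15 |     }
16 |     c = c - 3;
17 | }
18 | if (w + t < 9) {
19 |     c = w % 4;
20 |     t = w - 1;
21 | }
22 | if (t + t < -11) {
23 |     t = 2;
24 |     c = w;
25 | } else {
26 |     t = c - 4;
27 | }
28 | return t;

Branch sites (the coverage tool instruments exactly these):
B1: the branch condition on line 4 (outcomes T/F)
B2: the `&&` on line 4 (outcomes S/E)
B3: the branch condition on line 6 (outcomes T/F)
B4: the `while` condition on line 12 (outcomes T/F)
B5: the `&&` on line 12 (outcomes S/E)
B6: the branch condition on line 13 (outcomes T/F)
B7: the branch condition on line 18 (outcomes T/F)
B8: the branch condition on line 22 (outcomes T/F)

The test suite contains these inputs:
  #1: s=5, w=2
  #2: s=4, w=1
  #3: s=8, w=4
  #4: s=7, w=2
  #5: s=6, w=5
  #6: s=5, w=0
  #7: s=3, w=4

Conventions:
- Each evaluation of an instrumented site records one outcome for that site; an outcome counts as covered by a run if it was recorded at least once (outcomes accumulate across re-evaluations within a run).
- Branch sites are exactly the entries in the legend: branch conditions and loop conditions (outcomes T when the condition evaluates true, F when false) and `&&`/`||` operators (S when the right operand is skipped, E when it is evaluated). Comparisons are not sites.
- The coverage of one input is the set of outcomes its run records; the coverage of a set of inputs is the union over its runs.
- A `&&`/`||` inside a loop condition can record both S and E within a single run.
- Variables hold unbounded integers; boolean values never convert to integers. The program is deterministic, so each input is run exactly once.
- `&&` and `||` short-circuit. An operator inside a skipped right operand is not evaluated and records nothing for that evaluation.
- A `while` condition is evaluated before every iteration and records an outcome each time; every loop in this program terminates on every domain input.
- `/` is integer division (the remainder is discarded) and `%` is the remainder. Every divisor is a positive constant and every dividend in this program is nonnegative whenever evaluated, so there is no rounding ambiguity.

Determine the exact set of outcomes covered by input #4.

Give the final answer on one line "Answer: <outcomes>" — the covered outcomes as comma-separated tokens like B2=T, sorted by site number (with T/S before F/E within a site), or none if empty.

Event log for input #4 (s=7, w=2):
  B2->E, B1->T, B5->E, B4->T, B6->F, B5->E, B4->T, B6->F, B5->E, B4->T
  B6->F, B5->E, B4->T, B6->F, B5->S, B4->F, B7->F, B8->F
collecting distinct outcomes: B1=T, B2=E, B4=T, B4=F, B5=S, B5=E, B6=F, B7=F, B8=F

Answer: B1=T, B2=E, B4=T, B4=F, B5=S, B5=E, B6=F, B7=F, B8=F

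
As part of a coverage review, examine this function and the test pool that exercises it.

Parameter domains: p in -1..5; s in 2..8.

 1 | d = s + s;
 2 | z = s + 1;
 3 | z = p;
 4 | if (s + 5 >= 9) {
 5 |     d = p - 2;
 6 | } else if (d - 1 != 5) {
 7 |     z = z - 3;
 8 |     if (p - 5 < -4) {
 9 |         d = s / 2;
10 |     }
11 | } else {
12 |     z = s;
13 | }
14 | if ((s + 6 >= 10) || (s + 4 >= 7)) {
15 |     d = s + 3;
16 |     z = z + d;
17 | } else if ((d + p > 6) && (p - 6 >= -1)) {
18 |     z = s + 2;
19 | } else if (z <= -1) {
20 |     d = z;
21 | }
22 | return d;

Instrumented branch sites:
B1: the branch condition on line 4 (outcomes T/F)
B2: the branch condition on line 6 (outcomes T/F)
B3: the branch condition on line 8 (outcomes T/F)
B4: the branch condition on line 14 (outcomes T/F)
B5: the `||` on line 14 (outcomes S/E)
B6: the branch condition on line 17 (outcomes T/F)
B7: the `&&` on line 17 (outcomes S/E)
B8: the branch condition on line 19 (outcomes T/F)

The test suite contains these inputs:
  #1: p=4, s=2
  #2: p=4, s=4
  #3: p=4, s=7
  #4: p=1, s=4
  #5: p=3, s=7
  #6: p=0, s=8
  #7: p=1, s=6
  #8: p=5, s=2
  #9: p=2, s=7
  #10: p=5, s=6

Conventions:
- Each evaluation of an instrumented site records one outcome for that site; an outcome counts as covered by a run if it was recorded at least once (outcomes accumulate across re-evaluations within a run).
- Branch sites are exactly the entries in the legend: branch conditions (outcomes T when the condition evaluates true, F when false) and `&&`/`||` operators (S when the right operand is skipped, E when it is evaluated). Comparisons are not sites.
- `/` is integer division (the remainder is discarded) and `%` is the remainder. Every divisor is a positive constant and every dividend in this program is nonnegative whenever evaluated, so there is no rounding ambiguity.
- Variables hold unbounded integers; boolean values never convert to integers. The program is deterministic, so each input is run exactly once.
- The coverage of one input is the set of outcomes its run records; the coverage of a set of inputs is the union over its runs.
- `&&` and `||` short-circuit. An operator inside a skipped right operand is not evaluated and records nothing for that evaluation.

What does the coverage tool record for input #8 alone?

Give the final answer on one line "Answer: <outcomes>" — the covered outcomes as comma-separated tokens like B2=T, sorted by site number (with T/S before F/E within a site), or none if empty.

Running input #8 (p=5, s=2), event by event:
  B1->F, B2->T, B3->F, B5->E, B4->F, B7->E, B6->T
distinct outcomes covered: B1=F, B2=T, B3=F, B4=F, B5=E, B6=T, B7=E

Answer: B1=F, B2=T, B3=F, B4=F, B5=E, B6=T, B7=E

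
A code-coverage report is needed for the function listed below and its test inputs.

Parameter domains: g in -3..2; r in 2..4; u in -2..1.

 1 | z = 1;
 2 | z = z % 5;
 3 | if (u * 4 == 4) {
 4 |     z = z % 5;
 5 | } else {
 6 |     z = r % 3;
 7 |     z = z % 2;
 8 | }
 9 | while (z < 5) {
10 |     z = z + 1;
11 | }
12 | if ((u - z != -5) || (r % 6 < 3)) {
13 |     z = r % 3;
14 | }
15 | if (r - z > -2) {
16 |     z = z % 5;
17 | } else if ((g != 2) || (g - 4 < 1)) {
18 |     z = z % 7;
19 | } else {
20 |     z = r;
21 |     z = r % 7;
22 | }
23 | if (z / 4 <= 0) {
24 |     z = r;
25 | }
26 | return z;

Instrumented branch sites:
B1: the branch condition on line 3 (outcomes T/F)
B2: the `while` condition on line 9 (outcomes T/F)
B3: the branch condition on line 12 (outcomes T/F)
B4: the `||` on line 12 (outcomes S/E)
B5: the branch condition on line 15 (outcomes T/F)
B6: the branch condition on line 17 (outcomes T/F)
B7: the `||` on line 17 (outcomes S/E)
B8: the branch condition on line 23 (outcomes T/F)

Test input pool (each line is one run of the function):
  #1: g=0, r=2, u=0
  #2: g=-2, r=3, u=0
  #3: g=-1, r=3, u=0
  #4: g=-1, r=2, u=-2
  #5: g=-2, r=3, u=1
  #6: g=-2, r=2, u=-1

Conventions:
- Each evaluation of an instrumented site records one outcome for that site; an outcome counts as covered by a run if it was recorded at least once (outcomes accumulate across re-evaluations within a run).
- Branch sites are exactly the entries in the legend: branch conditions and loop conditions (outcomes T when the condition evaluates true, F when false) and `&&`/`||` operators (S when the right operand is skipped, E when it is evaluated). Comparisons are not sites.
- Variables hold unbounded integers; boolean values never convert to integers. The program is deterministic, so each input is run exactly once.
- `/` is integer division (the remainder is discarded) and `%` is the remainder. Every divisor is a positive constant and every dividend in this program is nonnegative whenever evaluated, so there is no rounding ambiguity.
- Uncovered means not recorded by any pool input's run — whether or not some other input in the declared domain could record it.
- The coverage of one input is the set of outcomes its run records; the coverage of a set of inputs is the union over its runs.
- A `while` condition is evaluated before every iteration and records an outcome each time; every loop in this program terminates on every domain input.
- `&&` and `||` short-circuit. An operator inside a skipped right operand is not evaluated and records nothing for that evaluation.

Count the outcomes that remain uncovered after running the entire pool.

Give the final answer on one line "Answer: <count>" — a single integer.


input #1 (g=0, r=2, u=0): events B1->F, B2->T, B2->T, B2->T, B2->T, B2->T, B2->F, B4->E, B3->T, B5->T, B8->T; covers B1=F, B2=T, B2=F, B3=T, B4=E, B5=T, B8=T
input #2 (g=-2, r=3, u=0): events B1->F, B2->T, B2->T, B2->T, B2->T, B2->T, B2->F, B4->E, B3->F, B5->F, B7->S, B6->T, B8->F; covers B1=F, B2=T, B2=F, B3=F, B4=E, B5=F, B6=T, B7=S, B8=F
input #3 (g=-1, r=3, u=0): events B1->F, B2->T, B2->T, B2->T, B2->T, B2->T, B2->F, B4->E, B3->F, B5->F, B7->S, B6->T, B8->F; covers B1=F, B2=T, B2=F, B3=F, B4=E, B5=F, B6=T, B7=S, B8=F
input #4 (g=-1, r=2, u=-2): events B1->F, B2->T, B2->T, B2->T, B2->T, B2->T, B2->F, B4->S, B3->T, B5->T, B8->T; covers B1=F, B2=T, B2=F, B3=T, B4=S, B5=T, B8=T
input #5 (g=-2, r=3, u=1): events B1->T, B2->T, B2->T, B2->T, B2->T, B2->F, B4->S, B3->T, B5->T, B8->T; covers B1=T, B2=T, B2=F, B3=T, B4=S, B5=T, B8=T
input #6 (g=-2, r=2, u=-1): events B1->F, B2->T, B2->T, B2->T, B2->T, B2->T, B2->F, B4->S, B3->T, B5->T, B8->T; covers B1=F, B2=T, B2=F, B3=T, B4=S, B5=T, B8=T
union over the pool: B1=T, B1=F, B2=T, B2=F, B3=T, B3=F, B4=S, B4=E, B5=T, B5=F, B6=T, B7=S, B8=T, B8=F
uncovered (2 of 16): B6=F, B7=E
Answer: 2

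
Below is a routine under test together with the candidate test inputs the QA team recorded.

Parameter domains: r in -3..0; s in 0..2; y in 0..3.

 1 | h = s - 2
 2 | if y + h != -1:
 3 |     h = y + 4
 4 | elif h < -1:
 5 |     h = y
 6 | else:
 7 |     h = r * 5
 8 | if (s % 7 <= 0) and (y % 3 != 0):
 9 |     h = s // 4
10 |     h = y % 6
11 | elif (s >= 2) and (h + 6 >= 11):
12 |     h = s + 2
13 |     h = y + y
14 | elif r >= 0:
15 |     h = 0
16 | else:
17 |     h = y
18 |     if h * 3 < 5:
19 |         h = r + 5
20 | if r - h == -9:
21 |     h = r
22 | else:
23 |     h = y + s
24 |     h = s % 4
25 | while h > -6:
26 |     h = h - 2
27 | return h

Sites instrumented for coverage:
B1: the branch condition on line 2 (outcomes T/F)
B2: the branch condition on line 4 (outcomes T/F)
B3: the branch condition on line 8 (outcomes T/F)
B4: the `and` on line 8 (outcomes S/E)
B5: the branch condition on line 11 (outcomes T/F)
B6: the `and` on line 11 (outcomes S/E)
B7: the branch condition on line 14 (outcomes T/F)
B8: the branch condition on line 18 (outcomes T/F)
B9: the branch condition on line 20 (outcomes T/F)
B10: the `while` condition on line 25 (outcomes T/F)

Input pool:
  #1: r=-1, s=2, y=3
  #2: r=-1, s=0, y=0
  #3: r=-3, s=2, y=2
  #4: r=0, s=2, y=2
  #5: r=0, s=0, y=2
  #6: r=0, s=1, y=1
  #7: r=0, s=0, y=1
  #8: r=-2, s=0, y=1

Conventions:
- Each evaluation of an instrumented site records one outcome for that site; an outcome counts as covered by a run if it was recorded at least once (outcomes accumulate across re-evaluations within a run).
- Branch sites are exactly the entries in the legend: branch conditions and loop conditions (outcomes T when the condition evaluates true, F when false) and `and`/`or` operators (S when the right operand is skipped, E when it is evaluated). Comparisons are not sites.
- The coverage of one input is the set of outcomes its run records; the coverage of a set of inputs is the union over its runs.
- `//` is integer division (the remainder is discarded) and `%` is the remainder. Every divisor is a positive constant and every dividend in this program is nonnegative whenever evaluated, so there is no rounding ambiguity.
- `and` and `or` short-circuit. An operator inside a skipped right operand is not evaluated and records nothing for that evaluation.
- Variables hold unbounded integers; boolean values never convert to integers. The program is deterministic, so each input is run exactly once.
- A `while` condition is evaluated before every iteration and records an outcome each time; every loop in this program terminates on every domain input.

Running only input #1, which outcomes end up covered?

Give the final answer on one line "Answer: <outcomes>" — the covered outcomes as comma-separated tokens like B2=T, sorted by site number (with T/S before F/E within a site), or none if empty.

Running input #1 (r=-1, s=2, y=3), event by event:
  B1->T, B4->S, B3->F, B6->E, B5->T, B9->F, B10->T, B10->T, B10->T, B10->T
  B10->F
as a set, this run covers: B1=T, B3=F, B4=S, B5=T, B6=E, B9=F, B10=T, B10=F

Answer: B1=T, B3=F, B4=S, B5=T, B6=E, B9=F, B10=T, B10=F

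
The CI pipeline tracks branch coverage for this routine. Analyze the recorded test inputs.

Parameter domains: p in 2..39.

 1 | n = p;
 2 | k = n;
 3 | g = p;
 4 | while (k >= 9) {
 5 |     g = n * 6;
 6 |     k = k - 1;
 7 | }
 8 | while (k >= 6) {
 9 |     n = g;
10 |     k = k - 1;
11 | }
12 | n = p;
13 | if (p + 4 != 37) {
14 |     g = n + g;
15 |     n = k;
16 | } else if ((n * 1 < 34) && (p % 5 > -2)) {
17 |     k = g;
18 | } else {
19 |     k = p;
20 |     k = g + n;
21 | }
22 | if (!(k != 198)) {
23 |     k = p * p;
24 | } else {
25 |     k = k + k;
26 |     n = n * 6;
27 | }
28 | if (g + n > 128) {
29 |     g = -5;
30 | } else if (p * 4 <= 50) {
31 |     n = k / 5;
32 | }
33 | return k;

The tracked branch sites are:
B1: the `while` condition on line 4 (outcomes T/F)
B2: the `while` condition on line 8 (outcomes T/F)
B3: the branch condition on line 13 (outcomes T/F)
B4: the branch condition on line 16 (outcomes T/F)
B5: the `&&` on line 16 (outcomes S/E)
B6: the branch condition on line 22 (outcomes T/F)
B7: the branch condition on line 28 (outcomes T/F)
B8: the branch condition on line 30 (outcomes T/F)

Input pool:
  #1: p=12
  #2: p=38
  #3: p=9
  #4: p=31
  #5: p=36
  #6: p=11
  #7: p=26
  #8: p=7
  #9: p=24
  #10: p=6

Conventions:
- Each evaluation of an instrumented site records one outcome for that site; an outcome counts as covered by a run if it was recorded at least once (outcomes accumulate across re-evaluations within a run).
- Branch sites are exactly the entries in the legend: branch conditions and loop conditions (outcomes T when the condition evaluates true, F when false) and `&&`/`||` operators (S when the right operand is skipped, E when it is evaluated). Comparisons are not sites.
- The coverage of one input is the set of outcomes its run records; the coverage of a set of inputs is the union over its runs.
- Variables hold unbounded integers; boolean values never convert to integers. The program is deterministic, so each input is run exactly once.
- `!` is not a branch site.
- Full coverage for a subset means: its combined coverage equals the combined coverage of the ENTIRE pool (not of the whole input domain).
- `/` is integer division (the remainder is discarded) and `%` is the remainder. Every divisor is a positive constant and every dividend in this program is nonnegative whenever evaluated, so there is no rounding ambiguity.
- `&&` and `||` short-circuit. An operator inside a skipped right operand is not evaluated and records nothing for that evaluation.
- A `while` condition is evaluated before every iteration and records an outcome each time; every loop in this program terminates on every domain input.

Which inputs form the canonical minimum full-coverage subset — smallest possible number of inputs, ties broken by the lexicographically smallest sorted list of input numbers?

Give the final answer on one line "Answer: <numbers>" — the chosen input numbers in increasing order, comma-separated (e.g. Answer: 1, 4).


input #1 (p=12): covers B1=T, B1=F, B2=T, B2=F, B3=T, B6=F, B7=F, B8=T
input #2 (p=38): covers B1=T, B1=F, B2=T, B2=F, B3=T, B6=F, B7=T
input #3 (p=9): covers B1=T, B1=F, B2=T, B2=F, B3=T, B6=F, B7=F, B8=T
input #4 (p=31): covers B1=T, B1=F, B2=T, B2=F, B3=T, B6=F, B7=T
input #5 (p=36): covers B1=T, B1=F, B2=T, B2=F, B3=T, B6=F, B7=T
input #6 (p=11): covers B1=T, B1=F, B2=T, B2=F, B3=T, B6=F, B7=F, B8=T
input #7 (p=26): covers B1=T, B1=F, B2=T, B2=F, B3=T, B6=F, B7=T
input #8 (p=7): covers B1=F, B2=T, B2=F, B3=T, B6=F, B7=F, B8=T
input #9 (p=24): covers B1=T, B1=F, B2=T, B2=F, B3=T, B6=F, B7=T
input #10 (p=6): covers B1=F, B2=T, B2=F, B3=T, B6=F, B7=F, B8=T
union over all inputs: B1=T, B1=F, B2=T, B2=F, B3=T, B6=F, B7=T, B7=F, B8=T (9 outcomes)
every size-1 subset falls short of the 9 outcomes (best: 8/9)
at size 2, {1, 2} reaches all 9 outcomes; every lexicographically earlier size-2 subset fails
Answer: 1, 2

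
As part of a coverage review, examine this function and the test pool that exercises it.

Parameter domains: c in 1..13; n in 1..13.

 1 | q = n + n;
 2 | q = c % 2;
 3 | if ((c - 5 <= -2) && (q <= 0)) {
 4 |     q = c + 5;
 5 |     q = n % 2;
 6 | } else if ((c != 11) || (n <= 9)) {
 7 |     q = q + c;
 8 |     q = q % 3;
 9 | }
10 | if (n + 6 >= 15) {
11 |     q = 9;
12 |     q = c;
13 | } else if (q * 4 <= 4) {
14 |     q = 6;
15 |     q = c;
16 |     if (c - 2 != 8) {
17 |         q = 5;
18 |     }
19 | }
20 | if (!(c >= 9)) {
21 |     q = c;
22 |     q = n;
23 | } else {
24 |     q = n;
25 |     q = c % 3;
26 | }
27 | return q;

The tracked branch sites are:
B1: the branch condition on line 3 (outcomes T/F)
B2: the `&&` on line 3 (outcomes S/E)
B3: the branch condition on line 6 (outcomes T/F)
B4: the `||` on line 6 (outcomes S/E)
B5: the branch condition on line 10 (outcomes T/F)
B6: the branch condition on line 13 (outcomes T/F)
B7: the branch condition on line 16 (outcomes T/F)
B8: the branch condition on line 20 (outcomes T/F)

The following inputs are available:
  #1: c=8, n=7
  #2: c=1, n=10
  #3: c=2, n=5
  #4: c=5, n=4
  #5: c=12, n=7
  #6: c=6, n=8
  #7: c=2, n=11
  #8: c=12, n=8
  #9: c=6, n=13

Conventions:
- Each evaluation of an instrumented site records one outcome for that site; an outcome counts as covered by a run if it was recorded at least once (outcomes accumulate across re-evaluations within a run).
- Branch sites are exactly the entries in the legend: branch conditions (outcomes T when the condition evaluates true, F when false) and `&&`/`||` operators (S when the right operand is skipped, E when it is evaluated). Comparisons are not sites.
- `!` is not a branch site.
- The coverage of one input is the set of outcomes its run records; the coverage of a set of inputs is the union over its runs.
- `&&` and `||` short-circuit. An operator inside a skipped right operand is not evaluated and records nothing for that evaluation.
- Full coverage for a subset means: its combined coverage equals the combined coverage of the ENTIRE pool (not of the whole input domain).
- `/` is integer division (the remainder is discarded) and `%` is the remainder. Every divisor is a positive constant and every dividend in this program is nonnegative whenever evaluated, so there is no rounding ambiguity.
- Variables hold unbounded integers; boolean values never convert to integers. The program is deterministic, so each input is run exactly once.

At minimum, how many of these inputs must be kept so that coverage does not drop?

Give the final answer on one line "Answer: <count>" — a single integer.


input #1, c=8, n=7: events B2->S, B1->F, B4->S, B3->T, B5->F, B6->F, B8->T; outcomes B1=F, B2=S, B3=T, B4=S, B5=F, B6=F, B8=T
input #2, c=1, n=10: events B2->E, B1->F, B4->S, B3->T, B5->T, B8->T; outcomes B1=F, B2=E, B3=T, B4=S, B5=T, B8=T
input #3, c=2, n=5: events B2->E, B1->T, B5->F, B6->T, B7->T, B8->T; outcomes B1=T, B2=E, B5=F, B6=T, B7=T, B8=T
input #4, c=5, n=4: events B2->S, B1->F, B4->S, B3->T, B5->F, B6->T, B7->T, B8->T; outcomes B1=F, B2=S, B3=T, B4=S, B5=F, B6=T, B7=T, B8=T
input #5, c=12, n=7: events B2->S, B1->F, B4->S, B3->T, B5->F, B6->T, B7->T, B8->F; outcomes B1=F, B2=S, B3=T, B4=S, B5=F, B6=T, B7=T, B8=F
input #6, c=6, n=8: events B2->S, B1->F, B4->S, B3->T, B5->F, B6->T, B7->T, B8->T; outcomes B1=F, B2=S, B3=T, B4=S, B5=F, B6=T, B7=T, B8=T
input #7, c=2, n=11: events B2->E, B1->T, B5->T, B8->T; outcomes B1=T, B2=E, B5=T, B8=T
input #8, c=12, n=8: events B2->S, B1->F, B4->S, B3->T, B5->F, B6->T, B7->T, B8->F; outcomes B1=F, B2=S, B3=T, B4=S, B5=F, B6=T, B7=T, B8=F
input #9, c=6, n=13: events B2->S, B1->F, B4->S, B3->T, B5->T, B8->T; outcomes B1=F, B2=S, B3=T, B4=S, B5=T, B8=T
together the pool reaches 13 outcomes: B1=T, B1=F, B2=S, B2=E, B3=T, B4=S, B5=T, B5=F, B6=T, B6=F, B7=T, B8=T, B8=F
checked all size-1 subsets: none covers 13 outcomes (max 8/13)
checked all size-2 subsets: none covers 13 outcomes (max 12/13)
the canonical winner is {1, 5, 7}: size 3, full 13-outcome coverage, earliest index list among size-3 covers
Answer: 3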